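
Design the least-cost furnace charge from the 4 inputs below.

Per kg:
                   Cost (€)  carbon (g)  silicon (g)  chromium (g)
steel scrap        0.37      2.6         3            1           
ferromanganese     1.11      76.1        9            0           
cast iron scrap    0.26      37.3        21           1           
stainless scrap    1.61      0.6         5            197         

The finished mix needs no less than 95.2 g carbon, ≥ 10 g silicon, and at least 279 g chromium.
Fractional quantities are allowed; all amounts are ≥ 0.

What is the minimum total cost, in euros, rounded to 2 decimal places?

€2.92

This is a linear program. Let x1 = kg of steel scrap, x2 = kg of ferromanganese, x3 = kg of cast iron scrap, x4 = kg of stainless scrap.
Minimise 0.37x1 + 1.11x2 + 0.26x3 + 1.61x4 subject to:
  2.6x1 + 76.1x2 + 37.3x3 + 0.6x4 ≥ 95.2   (carbon)
  3x1 + 9x2 + 21x3 + 5x4 ≥ 10   (silicon)
  1x1 + 1x3 + 197x4 ≥ 279   (chromium)
  x1, x2, x3, x4 ≥ 0.
The cheapest feasible vertex uses only cast iron scrap, stainless scrap; steel scrap, ferromanganese are not used. Binding constraints: carbon and chromium.
Solving gives x3 = 2.53, x4 = 1.403.
Cost = 0.26·2.53 + 1.61·1.403 = 2.9166.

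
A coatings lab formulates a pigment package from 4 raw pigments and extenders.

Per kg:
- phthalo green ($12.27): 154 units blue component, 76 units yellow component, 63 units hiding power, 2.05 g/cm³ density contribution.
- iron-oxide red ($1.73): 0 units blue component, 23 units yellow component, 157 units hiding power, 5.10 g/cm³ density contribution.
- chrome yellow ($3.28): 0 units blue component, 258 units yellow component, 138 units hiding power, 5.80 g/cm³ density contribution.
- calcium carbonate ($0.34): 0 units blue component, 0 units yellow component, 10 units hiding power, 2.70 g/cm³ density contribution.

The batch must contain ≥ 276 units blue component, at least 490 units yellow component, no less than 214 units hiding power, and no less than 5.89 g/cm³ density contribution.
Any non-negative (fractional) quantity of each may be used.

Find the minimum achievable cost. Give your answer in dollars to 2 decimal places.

$26.49

Let x1 = kg of phthalo green, x2 = kg of iron-oxide red, x3 = kg of chrome yellow, x4 = kg of calcium carbonate.
min 12.27x1 + 1.73x2 + 3.28x3 + 0.34x4 subject to:
  154x1 ≥ 276   (blue component)
  76x1 + 23x2 + 258x3 ≥ 490   (yellow component)
  63x1 + 157x2 + 138x3 + 10x4 ≥ 214   (hiding power)
  2.05x1 + 5.1x2 + 5.8x3 + 2.7x4 ≥ 5.89   (density contribution)
  x1, x2, x3, x4 ≥ 0.
The optimal basis is {phthalo green, chrome yellow}; iron-oxide red, calcium carbonate drop out. Binding constraints: blue component and yellow component.
Optimal quantities: phthalo green = 1.7922 kg, chrome yellow = 1.3713 kg.
Total cost: 12.27·1.7922 + 3.28·1.3713 = 26.4882.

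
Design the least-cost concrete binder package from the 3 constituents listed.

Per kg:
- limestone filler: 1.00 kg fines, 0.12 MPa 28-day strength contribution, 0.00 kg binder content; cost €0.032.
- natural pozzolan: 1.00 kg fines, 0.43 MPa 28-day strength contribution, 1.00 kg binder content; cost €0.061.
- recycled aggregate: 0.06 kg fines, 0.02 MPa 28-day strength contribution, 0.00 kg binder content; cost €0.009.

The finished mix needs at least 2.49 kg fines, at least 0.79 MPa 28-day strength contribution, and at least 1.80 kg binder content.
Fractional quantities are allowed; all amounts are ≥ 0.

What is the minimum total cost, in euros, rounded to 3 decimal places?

Treat it as an LP. Let x1 = kg of limestone filler, x2 = kg of natural pozzolan, x3 = kg of recycled aggregate.
Minimise 0.032x1 + 0.061x2 + 0.009x3 s.t.:
  1x1 + 1x2 + 0.06x3 ≥ 2.49   (fines)
  0.12x1 + 0.43x2 + 0.02x3 ≥ 0.79   (28-day strength contribution)
  1x2 ≥ 1.8   (binder content)
  x1, x2, x3 ≥ 0.
The cheapest feasible vertex uses only limestone filler, natural pozzolan; recycled aggregate is not used. The fines and binder content requirements are met with equality.
Solving gives x1 = 0.69, x2 = 1.8.
Cost = 0.032·0.69 + 0.061·1.8 = 0.13188.

€0.132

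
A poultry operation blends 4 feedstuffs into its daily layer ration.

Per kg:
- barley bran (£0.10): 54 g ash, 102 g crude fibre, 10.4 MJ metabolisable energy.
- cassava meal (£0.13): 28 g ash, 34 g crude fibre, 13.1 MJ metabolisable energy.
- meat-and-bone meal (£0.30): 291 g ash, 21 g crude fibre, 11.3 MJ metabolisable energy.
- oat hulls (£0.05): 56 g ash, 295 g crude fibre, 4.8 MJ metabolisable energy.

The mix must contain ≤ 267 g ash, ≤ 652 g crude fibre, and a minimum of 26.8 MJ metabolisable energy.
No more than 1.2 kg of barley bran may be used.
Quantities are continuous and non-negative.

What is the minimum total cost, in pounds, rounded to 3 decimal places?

£0.262

Let x1 = kg of barley bran, x2 = kg of cassava meal, x3 = kg of meat-and-bone meal, x4 = kg of oat hulls.
min 0.1x1 + 0.13x2 + 0.3x3 + 0.05x4 subject to:
  54x1 + 28x2 + 291x3 + 56x4 ≤ 267   (ash)
  102x1 + 34x2 + 21x3 + 295x4 ≤ 652   (crude fibre)
  10.4x1 + 13.1x2 + 11.3x3 + 4.8x4 ≥ 26.8   (metabolisable energy)
  x1 ≤ 1.2
  x1, x2, x3, x4 ≥ 0.
The cheapest feasible vertex uses only barley bran, cassava meal; meat-and-bone meal, oat hulls are not used. Binding constraints: metabolisable energy and the barley bran cap.
Solving gives x1 = 1.2, x2 = 1.093.
Hence cost = 0.1·1.2 + 0.13·1.093 = £0.26209.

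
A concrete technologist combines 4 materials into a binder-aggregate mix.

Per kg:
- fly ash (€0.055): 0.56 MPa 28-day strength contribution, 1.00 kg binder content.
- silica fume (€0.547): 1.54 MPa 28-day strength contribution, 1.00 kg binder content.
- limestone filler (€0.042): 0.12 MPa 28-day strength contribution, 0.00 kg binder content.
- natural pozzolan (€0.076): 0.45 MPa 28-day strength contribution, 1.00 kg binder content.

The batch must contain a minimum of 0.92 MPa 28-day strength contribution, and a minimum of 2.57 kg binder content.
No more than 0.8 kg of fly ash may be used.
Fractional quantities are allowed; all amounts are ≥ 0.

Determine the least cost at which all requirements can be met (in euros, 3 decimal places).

Set it up as a linear program. Let x1 = kg of fly ash, x2 = kg of silica fume, x3 = kg of limestone filler, x4 = kg of natural pozzolan.
min 0.055x1 + 0.547x2 + 0.042x3 + 0.076x4 subject to:
  0.56x1 + 1.54x2 + 0.12x3 + 0.45x4 ≥ 0.92   (28-day strength contribution)
  1x1 + 1x2 + 1x4 ≥ 2.57   (binder content)
  x1 ≤ 0.8
  x1, x2, x3, x4 ≥ 0.
The cheapest feasible vertex uses only fly ash, natural pozzolan; silica fume, limestone filler are not used. Binding constraints: binder content and the fly ash cap.
Solving gives x1 = 0.8, x4 = 1.77.
Cost = 0.055·0.8 + 0.076·1.77 = 0.17852.

€0.179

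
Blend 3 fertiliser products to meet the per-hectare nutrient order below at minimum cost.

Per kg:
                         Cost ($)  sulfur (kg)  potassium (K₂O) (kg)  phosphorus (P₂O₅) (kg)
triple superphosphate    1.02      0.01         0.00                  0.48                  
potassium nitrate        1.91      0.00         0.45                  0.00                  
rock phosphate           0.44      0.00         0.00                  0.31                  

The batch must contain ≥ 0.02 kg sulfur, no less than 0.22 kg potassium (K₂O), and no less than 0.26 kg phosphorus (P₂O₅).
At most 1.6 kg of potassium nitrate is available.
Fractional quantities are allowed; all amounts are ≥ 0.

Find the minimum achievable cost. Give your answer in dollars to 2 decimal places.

$2.97

Treat it as an LP. Let x1 = kg of triple superphosphate, x2 = kg of potassium nitrate, x3 = kg of rock phosphate.
Minimise 1.02x1 + 1.91x2 + 0.44x3 s.t.:
  0.01x1 ≥ 0.02   (sulfur)
  0.45x2 ≥ 0.22   (potassium (K₂O))
  0.48x1 + 0.31x3 ≥ 0.26   (phosphorus (P₂O₅))
  x2 ≤ 1.6
  x1, x2, x3 ≥ 0.
The minimum-cost mix takes nothing from rock phosphate — only triple superphosphate, potassium nitrate. There the sulfur and potassium (K₂O) constraints are tight.
So triple superphosphate = 2 kg, potassium nitrate = 0.4889 kg.
Hence cost = 1.02·2 + 1.91·0.4889 = $2.9738.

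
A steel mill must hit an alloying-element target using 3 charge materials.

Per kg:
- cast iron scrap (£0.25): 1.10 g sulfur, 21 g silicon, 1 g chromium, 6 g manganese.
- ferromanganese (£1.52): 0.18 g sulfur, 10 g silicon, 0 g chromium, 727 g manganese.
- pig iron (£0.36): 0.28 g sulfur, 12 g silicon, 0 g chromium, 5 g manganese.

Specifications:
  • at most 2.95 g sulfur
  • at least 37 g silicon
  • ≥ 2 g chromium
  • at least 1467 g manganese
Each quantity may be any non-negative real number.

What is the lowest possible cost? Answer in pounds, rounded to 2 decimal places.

£3.54

Let x1 = kg of cast iron scrap, x2 = kg of ferromanganese, x3 = kg of pig iron.
Minimize 0.25x1 + 1.52x2 + 0.36x3 with:
  1.1x1 + 0.18x2 + 0.28x3 ≤ 2.95   (sulfur)
  21x1 + 10x2 + 12x3 ≥ 37   (silicon)
  1x1 ≥ 2   (chromium)
  6x1 + 727x2 + 5x3 ≥ 1467   (manganese)
  x1, x2, x3 ≥ 0.
The minimum-cost mix takes nothing from pig iron — only cast iron scrap, ferromanganese. Binding constraints: chromium and manganese.
So cast iron scrap = 2 kg, ferromanganese = 2.001 kg.
Total cost: 0.25·2 + 1.52·2.001 = 3.5415.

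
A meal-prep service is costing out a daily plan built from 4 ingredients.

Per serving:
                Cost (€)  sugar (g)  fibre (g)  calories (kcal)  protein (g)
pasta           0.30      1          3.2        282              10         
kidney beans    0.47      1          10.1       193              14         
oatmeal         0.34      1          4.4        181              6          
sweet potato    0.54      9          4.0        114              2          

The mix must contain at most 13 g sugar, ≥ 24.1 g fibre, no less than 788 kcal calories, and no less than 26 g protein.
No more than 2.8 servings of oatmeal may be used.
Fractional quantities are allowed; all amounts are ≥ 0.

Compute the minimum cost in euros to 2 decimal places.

€1.35

Let x1 = servings of pasta, x2 = servings of kidney beans, x3 = servings of oatmeal, x4 = servings of sweet potato.
min 0.3x1 + 0.47x2 + 0.34x3 + 0.54x4 with:
  1x1 + 1x2 + 1x3 + 9x4 ≤ 13   (sugar)
  3.2x1 + 10.1x2 + 4.4x3 + 4x4 ≥ 24.1   (fibre)
  282x1 + 193x2 + 181x3 + 114x4 ≥ 788   (calories)
  10x1 + 14x2 + 6x3 + 2x4 ≥ 26   (protein)
  x3 ≤ 2.8
  x1, x2, x3, x4 ≥ 0.
The optimal basis is {pasta, kidney beans}; oatmeal, sweet potato drop out. The fibre and calories requirements are met with equality.
Optimal quantities: pasta = 1.483 servings, kidney beans = 1.916 servings.
Cost = 0.3·1.483 + 0.47·1.916 = 1.3454.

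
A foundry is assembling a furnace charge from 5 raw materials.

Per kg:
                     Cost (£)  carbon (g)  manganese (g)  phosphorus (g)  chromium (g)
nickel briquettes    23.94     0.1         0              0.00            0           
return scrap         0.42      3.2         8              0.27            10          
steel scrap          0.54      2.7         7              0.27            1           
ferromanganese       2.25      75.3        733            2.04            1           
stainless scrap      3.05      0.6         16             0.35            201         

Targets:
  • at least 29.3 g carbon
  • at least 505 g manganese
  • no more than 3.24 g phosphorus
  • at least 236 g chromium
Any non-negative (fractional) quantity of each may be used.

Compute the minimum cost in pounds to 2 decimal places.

Treat it as an LP. Let x1 = kg of nickel briquettes, x2 = kg of return scrap, x3 = kg of steel scrap, x4 = kg of ferromanganese, x5 = kg of stainless scrap.
Minimise 23.94x1 + 0.42x2 + 0.54x3 + 2.25x4 + 3.05x5 with:
  0.1x1 + 3.2x2 + 2.7x3 + 75.3x4 + 0.6x5 ≥ 29.3   (carbon)
  8x2 + 7x3 + 733x4 + 16x5 ≥ 505   (manganese)
  0.27x2 + 0.27x3 + 2.04x4 + 0.35x5 ≤ 3.24   (phosphorus)
  10x2 + 1x3 + 1x4 + 201x5 ≥ 236   (chromium)
  x1, x2, x3, x4, x5 ≥ 0.
At the optimum only ferromanganese, stainless scrap are positive (nickel briquettes, return scrap, steel scrap = 0). There the manganese and chromium constraints are tight.
Optimal quantities: ferromanganese = 0.6634 kg, stainless scrap = 1.171 kg.
Hence cost = 2.25·0.6634 + 3.05·1.171 = £5.0642.

£5.06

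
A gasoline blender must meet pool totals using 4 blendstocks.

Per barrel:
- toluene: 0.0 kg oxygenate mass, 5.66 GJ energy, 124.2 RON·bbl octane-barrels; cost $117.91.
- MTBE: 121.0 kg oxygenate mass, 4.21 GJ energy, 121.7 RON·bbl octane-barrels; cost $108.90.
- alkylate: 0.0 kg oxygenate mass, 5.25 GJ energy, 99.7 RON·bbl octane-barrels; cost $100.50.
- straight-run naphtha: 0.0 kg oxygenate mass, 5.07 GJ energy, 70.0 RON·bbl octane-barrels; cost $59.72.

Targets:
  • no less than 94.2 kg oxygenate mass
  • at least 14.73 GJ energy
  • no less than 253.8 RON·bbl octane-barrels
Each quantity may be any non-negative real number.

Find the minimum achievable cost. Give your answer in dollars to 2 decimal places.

$220.48

Let x1 = barrels of toluene, x2 = barrels of MTBE, x3 = barrels of alkylate, x4 = barrels of straight-run naphtha.
Minimize 117.91x1 + 108.9x2 + 100.5x3 + 59.72x4 with:
  121x2 ≥ 94.2   (oxygenate mass)
  5.66x1 + 4.21x2 + 5.25x3 + 5.07x4 ≥ 14.73   (energy)
  124.2x1 + 121.7x2 + 99.7x3 + 70x4 ≥ 253.8   (octane-barrels)
  x1, x2, x3, x4 ≥ 0.
The minimum-cost mix takes nothing from toluene, alkylate — only MTBE, straight-run naphtha. There the oxygenate mass and octane-barrels constraints are tight.
So MTBE = 0.77851 barrels, straight-run naphtha = 2.2722 barrels.
Cost = 108.9·0.77851 + 59.72·2.2722 = 220.4755.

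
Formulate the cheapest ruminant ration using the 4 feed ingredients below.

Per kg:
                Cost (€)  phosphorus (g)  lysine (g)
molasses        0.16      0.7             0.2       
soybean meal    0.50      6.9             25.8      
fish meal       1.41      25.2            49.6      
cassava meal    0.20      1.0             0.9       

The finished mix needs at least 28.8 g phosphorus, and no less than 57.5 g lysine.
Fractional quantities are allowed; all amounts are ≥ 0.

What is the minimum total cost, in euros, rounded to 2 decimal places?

€1.62

Set it up as a linear program. Let x1 = kg of molasses, x2 = kg of soybean meal, x3 = kg of fish meal, x4 = kg of cassava meal.
Minimise 0.16x1 + 0.5x2 + 1.41x3 + 0.2x4 with:
  0.7x1 + 6.9x2 + 25.2x3 + 1x4 ≥ 28.8   (phosphorus)
  0.2x1 + 25.8x2 + 49.6x3 + 0.9x4 ≥ 57.5   (lysine)
  x1, x2, x3, x4 ≥ 0.
At the optimum only soybean meal, fish meal are positive (molasses, cassava meal = 0). There the phosphorus and lysine constraints are tight.
That vertex is x2 = 0.06664, x3 = 1.125.
Total cost: 0.5·0.06664 + 1.41·1.125 = 1.6196.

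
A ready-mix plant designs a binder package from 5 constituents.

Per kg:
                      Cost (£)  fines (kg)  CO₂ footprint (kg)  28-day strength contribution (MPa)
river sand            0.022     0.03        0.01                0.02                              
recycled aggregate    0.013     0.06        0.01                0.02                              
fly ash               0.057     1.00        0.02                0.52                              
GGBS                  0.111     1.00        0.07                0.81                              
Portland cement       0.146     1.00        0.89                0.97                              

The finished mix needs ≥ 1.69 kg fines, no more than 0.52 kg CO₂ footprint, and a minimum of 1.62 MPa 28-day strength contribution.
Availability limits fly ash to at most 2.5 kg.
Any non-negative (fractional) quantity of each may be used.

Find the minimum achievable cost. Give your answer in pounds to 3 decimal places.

Set it up as a linear program. Let x1 = kg of river sand, x2 = kg of recycled aggregate, x3 = kg of fly ash, x4 = kg of GGBS, x5 = kg of Portland cement.
Minimise 0.022x1 + 0.013x2 + 0.057x3 + 0.111x4 + 0.146x5 with:
  0.03x1 + 0.06x2 + 1x3 + 1x4 + 1x5 ≥ 1.69   (fines)
  0.01x1 + 0.01x2 + 0.02x3 + 0.07x4 + 0.89x5 ≤ 0.52   (CO₂ footprint)
  0.02x1 + 0.02x2 + 0.52x3 + 0.81x4 + 0.97x5 ≥ 1.62   (28-day strength contribution)
  x3 ≤ 2.5
  x1, x2, x3, x4, x5 ≥ 0.
At the optimum only fly ash, GGBS are positive (river sand, recycled aggregate, Portland cement = 0). There the 28-day strength contribution and the fly ash cap constraints are tight.
That vertex is x3 = 2.5, x4 = 0.3951.
Objective = 0.057·2.5 + 0.111·0.3951 = 0.18636.

£0.186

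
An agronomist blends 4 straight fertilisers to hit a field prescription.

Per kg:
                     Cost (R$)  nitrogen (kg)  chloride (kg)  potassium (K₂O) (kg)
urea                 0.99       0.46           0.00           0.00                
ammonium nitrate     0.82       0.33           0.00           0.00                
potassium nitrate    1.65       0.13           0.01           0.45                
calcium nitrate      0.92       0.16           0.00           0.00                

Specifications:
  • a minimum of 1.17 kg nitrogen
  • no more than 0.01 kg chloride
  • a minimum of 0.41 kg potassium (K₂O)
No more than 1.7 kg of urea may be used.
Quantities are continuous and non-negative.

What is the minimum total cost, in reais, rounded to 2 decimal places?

Let x1 = kg of urea, x2 = kg of ammonium nitrate, x3 = kg of potassium nitrate, x4 = kg of calcium nitrate.
Minimise 0.99x1 + 0.82x2 + 1.65x3 + 0.92x4 with:
  0.46x1 + 0.33x2 + 0.13x3 + 0.16x4 ≥ 1.17   (nitrogen)
  0.01x3 ≤ 0.01   (chloride)
  0.45x3 ≥ 0.41   (potassium (K₂O))
  x1 ≤ 1.7
  x1, x2, x3, x4 ≥ 0.
The optimal basis is {urea, ammonium nitrate, potassium nitrate}; calcium nitrate drops out. Binding constraints: nitrogen, potassium (K₂O), the urea cap.
That vertex is x1 = 1.7, x2 = 0.8168, x3 = 0.9111.
Hence cost = 0.99·1.7 + 0.82·0.8168 + 1.65·0.9111 = R$3.8561.

R$3.86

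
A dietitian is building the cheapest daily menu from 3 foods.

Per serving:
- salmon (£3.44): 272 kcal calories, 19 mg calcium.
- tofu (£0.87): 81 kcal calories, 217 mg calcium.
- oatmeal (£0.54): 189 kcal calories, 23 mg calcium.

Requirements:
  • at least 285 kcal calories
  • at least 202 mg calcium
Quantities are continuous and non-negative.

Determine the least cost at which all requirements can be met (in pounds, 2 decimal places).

Treat it as an LP. Let x1 = servings of salmon, x2 = servings of tofu, x3 = servings of oatmeal.
min 3.44x1 + 0.87x2 + 0.54x3 with:
  272x1 + 81x2 + 189x3 ≥ 285   (calories)
  19x1 + 217x2 + 23x3 ≥ 202   (calcium)
  x1, x2, x3 ≥ 0.
At the optimum only tofu, oatmeal are positive (salmon = 0). The calories and calcium requirements are met with equality.
That vertex is x2 = 0.8077, x3 = 1.162.
Total cost: 0.87·0.8077 + 0.54·1.162 = 1.3302.

£1.33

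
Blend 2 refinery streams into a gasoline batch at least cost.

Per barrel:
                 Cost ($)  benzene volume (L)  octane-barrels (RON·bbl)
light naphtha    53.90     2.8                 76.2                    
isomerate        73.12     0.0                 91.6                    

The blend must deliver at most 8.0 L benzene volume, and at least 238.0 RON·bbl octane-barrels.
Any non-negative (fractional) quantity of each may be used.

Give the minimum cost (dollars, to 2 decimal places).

Set it up as a linear program. Let x1 = barrels of light naphtha, x2 = barrels of isomerate.
Minimize 53.9x1 + 73.12x2 s.t.:
  2.8x1 ≤ 8   (benzene volume)
  76.2x1 + 91.6x2 ≥ 238   (octane-barrels)
  x1, x2 ≥ 0.
Both inputs are positive at the optimum. The benzene volume and octane-barrels requirements are met with equality.
Solving gives x1 = 2.857, x2 = 0.2215.
Total cost: 53.9·2.857 + 73.12·0.2215 = 170.1884.

$170.19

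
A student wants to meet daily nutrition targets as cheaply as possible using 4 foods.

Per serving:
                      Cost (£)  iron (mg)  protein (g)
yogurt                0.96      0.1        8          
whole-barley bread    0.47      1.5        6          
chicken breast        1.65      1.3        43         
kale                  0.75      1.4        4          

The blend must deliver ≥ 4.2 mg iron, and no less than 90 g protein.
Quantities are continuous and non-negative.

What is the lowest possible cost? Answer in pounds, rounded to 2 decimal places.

Treat it as an LP. Let x1 = servings of yogurt, x2 = servings of whole-barley bread, x3 = servings of chicken breast, x4 = servings of kale.
Minimize 0.96x1 + 0.47x2 + 1.65x3 + 0.75x4 with:
  0.1x1 + 1.5x2 + 1.3x3 + 1.4x4 ≥ 4.2   (iron)
  8x1 + 6x2 + 43x3 + 4x4 ≥ 90   (protein)
  x1, x2, x3, x4 ≥ 0.
The optimal basis is {whole-barley bread, chicken breast}; yogurt, kale drop out. Binding constraints: iron and protein.
Solving gives x2 = 1.122, x3 = 1.937.
Total cost: 0.47·1.122 + 1.65·1.937 = 3.7234.

£3.72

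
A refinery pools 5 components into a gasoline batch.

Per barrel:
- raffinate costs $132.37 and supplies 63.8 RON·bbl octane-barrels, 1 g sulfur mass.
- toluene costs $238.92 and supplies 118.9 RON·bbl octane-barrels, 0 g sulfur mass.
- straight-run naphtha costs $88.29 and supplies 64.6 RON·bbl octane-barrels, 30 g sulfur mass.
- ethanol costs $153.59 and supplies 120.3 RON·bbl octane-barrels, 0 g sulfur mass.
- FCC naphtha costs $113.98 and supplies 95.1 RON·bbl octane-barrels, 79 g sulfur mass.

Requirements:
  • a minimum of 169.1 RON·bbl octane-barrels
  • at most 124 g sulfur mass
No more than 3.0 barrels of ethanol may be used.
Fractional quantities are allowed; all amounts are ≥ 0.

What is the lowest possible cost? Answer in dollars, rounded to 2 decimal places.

$204.22

Set it up as a linear program. Let x1 = barrels of raffinate, x2 = barrels of toluene, x3 = barrels of straight-run naphtha, x4 = barrels of ethanol, x5 = barrels of FCC naphtha.
Minimize 132.37x1 + 238.92x2 + 88.29x3 + 153.59x4 + 113.98x5 s.t.:
  63.8x1 + 118.9x2 + 64.6x3 + 120.3x4 + 95.1x5 ≥ 169.1   (octane-barrels)
  1x1 + 30x3 + 79x5 ≤ 124   (sulfur mass)
  x4 ≤ 3
  x1, x2, x3, x4, x5 ≥ 0.
The cheapest feasible vertex uses only ethanol, FCC naphtha; raffinate, toluene, straight-run naphtha are not used. There the octane-barrels and sulfur mass constraints are tight.
Solving gives x4 = 0.16483, x5 = 1.5696.
Total cost: 153.59·0.16483 + 113.98·1.5696 = 204.2192.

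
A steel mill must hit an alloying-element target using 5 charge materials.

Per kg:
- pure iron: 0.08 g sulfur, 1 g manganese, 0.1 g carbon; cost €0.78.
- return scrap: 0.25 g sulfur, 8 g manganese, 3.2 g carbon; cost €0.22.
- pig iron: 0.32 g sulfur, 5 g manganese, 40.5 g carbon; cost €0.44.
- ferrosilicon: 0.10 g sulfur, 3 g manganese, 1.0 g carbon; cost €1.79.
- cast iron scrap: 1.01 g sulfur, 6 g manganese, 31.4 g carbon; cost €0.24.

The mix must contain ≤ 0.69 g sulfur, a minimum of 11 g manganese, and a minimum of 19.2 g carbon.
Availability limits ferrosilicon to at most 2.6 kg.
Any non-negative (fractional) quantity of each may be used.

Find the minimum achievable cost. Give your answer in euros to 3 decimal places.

€0.357

Treat it as an LP. Let x1 = kg of pure iron, x2 = kg of return scrap, x3 = kg of pig iron, x4 = kg of ferrosilicon, x5 = kg of cast iron scrap.
min 0.78x1 + 0.22x2 + 0.44x3 + 1.79x4 + 0.24x5 subject to:
  0.08x1 + 0.25x2 + 0.32x3 + 0.1x4 + 1.01x5 ≤ 0.69   (sulfur)
  1x1 + 8x2 + 5x3 + 3x4 + 6x5 ≥ 11   (manganese)
  0.1x1 + 3.2x2 + 40.5x3 + 1x4 + 31.4x5 ≥ 19.2   (carbon)
  x4 ≤ 2.6
  x1, x2, x3, x4, x5 ≥ 0.
The cheapest feasible vertex uses only return scrap, pig iron, cast iron scrap; pure iron, ferrosilicon are not used. The sulfur, manganese, carbon requirements are met with equality.
That vertex is x2 = 1.022, x3 = 0.0792, x5 = 0.4052.
Total cost: 0.22·1.022 + 0.44·0.0792 + 0.24·0.4052 = 0.35694.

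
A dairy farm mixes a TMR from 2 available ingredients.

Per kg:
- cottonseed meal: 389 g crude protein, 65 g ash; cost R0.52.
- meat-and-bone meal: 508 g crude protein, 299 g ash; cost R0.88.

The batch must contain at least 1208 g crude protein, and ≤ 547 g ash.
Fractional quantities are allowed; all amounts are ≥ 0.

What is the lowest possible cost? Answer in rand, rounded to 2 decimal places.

R1.61

Let x1 = kg of cottonseed meal, x2 = kg of meat-and-bone meal.
Minimise 0.52x1 + 0.88x2 with:
  389x1 + 508x2 ≥ 1208   (crude protein)
  65x1 + 299x2 ≤ 547   (ash)
  x1, x2 ≥ 0.
The cheapest feasible vertex uses only cottonseed meal; meat-and-bone meal is not used. There the crude protein constraint is tight.
Optimal quantities: cottonseed meal = 3.105 kg.
Hence cost = 0.52·3.105 = R1.6146.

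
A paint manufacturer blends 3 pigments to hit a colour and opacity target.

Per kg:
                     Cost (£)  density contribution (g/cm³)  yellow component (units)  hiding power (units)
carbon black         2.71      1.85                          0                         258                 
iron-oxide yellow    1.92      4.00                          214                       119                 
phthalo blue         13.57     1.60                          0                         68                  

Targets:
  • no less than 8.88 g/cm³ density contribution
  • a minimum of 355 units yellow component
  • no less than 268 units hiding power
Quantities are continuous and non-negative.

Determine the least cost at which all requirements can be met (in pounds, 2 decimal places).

Treat it as an LP. Let x1 = kg of carbon black, x2 = kg of iron-oxide yellow, x3 = kg of phthalo blue.
Minimise 2.71x1 + 1.92x2 + 13.57x3 with:
  1.85x1 + 4x2 + 1.6x3 ≥ 8.88   (density contribution)
  214x2 ≥ 355   (yellow component)
  258x1 + 119x2 + 68x3 ≥ 268   (hiding power)
  x1, x2, x3 ≥ 0.
The optimal basis is {carbon black, iron-oxide yellow}; phthalo blue drops out. There the density contribution and hiding power constraints are tight.
Optimal quantities: carbon black = 0.01882 kg, iron-oxide yellow = 2.211 kg.
Objective = 2.71·0.01882 + 1.92·2.211 = 4.2961.

£4.30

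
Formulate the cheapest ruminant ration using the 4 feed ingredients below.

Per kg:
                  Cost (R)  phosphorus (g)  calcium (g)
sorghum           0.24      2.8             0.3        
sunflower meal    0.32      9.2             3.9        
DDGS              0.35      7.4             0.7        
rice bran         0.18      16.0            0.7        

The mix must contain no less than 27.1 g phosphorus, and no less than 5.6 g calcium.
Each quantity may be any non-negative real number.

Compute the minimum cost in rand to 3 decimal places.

R0.578

Let x1 = kg of sorghum, x2 = kg of sunflower meal, x3 = kg of DDGS, x4 = kg of rice bran.
Minimise 0.24x1 + 0.32x2 + 0.35x3 + 0.18x4 subject to:
  2.8x1 + 9.2x2 + 7.4x3 + 16x4 ≥ 27.1   (phosphorus)
  0.3x1 + 3.9x2 + 0.7x3 + 0.7x4 ≥ 5.6   (calcium)
  x1, x2, x3, x4 ≥ 0.
The optimal basis is {sunflower meal, rice bran}; sorghum, DDGS drop out. Binding constraints: phosphorus and calcium.
Solving gives x2 = 1.262, x4 = 0.968.
Cost = 0.32·1.262 + 0.18·0.968 = 0.57808.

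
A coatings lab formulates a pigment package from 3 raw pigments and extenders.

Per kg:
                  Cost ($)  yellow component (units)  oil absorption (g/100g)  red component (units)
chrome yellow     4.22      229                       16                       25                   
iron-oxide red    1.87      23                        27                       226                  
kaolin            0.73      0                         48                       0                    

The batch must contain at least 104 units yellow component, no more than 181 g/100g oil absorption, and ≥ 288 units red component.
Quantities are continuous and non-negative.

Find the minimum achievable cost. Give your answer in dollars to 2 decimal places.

$3.71

Set it up as a linear program. Let x1 = kg of chrome yellow, x2 = kg of iron-oxide red, x3 = kg of kaolin.
Minimize 4.22x1 + 1.87x2 + 0.73x3 with:
  229x1 + 23x2 ≥ 104   (yellow component)
  16x1 + 27x2 + 48x3 ≤ 181   (oil absorption)
  25x1 + 226x2 ≥ 288   (red component)
  x1, x2, x3 ≥ 0.
The minimum-cost mix takes nothing from kaolin — only chrome yellow, iron-oxide red. Binding constraints: yellow component and red component.
So chrome yellow = 0.3298 kg, iron-oxide red = 1.238 kg.
Hence cost = 4.22·0.3298 + 1.87·1.238 = $3.7068.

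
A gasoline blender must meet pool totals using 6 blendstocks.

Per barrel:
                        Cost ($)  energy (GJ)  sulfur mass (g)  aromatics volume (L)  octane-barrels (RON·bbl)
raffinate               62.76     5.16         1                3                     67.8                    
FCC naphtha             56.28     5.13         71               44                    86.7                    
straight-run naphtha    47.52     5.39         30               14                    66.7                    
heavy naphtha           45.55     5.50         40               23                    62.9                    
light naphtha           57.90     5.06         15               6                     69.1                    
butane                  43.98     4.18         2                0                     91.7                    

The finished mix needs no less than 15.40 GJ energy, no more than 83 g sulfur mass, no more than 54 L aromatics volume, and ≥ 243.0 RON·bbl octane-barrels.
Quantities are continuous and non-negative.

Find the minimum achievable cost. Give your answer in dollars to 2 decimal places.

Let x1 = barrels of raffinate, x2 = barrels of FCC naphtha, x3 = barrels of straight-run naphtha, x4 = barrels of heavy naphtha, x5 = barrels of light naphtha, x6 = barrels of butane.
Minimize 62.76x1 + 56.28x2 + 47.52x3 + 45.55x4 + 57.9x5 + 43.98x6 s.t.:
  5.16x1 + 5.13x2 + 5.39x3 + 5.5x4 + 5.06x5 + 4.18x6 ≥ 15.4   (energy)
  1x1 + 71x2 + 30x3 + 40x4 + 15x5 + 2x6 ≤ 83   (sulfur mass)
  3x1 + 44x2 + 14x3 + 23x4 + 6x5 ≤ 54   (aromatics volume)
  67.8x1 + 86.7x2 + 66.7x3 + 62.9x4 + 69.1x5 + 91.7x6 ≥ 243   (octane-barrels)
  x1, x2, x3, x4, x5, x6 ≥ 0.
The optimal basis is {heavy naphtha, butane}; raffinate, FCC naphtha, straight-run naphtha, light naphtha drop out. Binding constraints: energy and octane-barrels.
Optimal quantities: heavy naphtha = 1.64206 barrels, butane = 1.5236 barrels.
Total cost: 45.55·1.64206 + 43.98·1.5236 = 141.8038.

$141.80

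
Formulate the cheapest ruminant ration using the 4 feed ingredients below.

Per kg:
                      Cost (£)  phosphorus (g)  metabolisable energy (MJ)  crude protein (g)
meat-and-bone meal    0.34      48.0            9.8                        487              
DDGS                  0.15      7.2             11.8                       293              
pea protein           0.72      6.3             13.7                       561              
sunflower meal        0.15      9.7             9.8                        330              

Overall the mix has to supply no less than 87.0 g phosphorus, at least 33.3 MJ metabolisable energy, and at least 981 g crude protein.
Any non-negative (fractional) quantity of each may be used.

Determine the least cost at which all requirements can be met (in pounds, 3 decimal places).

£0.765

Set it up as a linear program. Let x1 = kg of meat-and-bone meal, x2 = kg of DDGS, x3 = kg of pea protein, x4 = kg of sunflower meal.
Minimise 0.34x1 + 0.15x2 + 0.72x3 + 0.15x4 s.t.:
  48x1 + 7.2x2 + 6.3x3 + 9.7x4 ≥ 87   (phosphorus)
  9.8x1 + 11.8x2 + 13.7x3 + 9.8x4 ≥ 33.3   (metabolisable energy)
  487x1 + 293x2 + 561x3 + 330x4 ≥ 981   (crude protein)
  x1, x2, x3, x4 ≥ 0.
The minimum-cost mix takes nothing from pea protein, sunflower meal — only meat-and-bone meal, DDGS. There the phosphorus and metabolisable energy constraints are tight.
So meat-and-bone meal = 1.587 kg, DDGS = 1.504 kg.
Total cost: 0.34·1.587 + 0.15·1.504 = 0.76518.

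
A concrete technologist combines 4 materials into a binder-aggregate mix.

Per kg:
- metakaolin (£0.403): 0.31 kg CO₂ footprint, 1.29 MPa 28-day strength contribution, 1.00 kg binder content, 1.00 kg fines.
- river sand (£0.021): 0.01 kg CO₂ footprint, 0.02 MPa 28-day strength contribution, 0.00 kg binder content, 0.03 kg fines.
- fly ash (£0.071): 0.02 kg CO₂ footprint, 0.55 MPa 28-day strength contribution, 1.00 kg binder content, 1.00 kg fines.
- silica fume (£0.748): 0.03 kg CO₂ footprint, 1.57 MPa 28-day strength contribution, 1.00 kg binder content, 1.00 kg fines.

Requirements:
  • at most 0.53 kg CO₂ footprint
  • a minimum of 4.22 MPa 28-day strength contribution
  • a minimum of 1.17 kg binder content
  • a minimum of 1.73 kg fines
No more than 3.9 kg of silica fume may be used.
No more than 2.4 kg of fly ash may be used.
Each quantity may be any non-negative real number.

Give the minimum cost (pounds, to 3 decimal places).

£1.236

Let x1 = kg of metakaolin, x2 = kg of river sand, x3 = kg of fly ash, x4 = kg of silica fume.
min 0.403x1 + 0.021x2 + 0.071x3 + 0.748x4 subject to:
  0.31x1 + 0.01x2 + 0.02x3 + 0.03x4 ≤ 0.53   (CO₂ footprint)
  1.29x1 + 0.02x2 + 0.55x3 + 1.57x4 ≥ 4.22   (28-day strength contribution)
  1x1 + 1x3 + 1x4 ≥ 1.17   (binder content)
  1x1 + 0.03x2 + 1x3 + 1x4 ≥ 1.73   (fines)
  x4 ≤ 3.9
  x3 ≤ 2.4
  x1, x2, x3, x4 ≥ 0.
The cheapest feasible vertex uses only metakaolin, fly ash, silica fume; river sand is not used. There the CO₂ footprint, 28-day strength contribution, the fly ash cap constraints are tight.
That vertex is x1 = 1.495, x3 = 2.4, x4 = 0.6188.
Cost = 0.403·1.495 + 0.071·2.4 + 0.748·0.6188 = 1.23575.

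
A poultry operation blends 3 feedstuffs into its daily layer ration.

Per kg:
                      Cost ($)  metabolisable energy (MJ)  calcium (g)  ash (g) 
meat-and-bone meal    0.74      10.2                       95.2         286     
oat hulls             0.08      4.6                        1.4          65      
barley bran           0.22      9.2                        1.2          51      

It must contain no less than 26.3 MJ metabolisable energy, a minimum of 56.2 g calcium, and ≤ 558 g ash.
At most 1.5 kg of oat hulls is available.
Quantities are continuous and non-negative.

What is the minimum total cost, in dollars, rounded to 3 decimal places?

This is a linear program. Let x1 = kg of meat-and-bone meal, x2 = kg of oat hulls, x3 = kg of barley bran.
Minimize 0.74x1 + 0.08x2 + 0.22x3 subject to:
  10.2x1 + 4.6x2 + 9.2x3 ≥ 26.3   (metabolisable energy)
  95.2x1 + 1.4x2 + 1.2x3 ≥ 56.2   (calcium)
  286x1 + 65x2 + 51x3 ≤ 558   (ash)
  x2 ≤ 1.5
  x1, x2, x3 ≥ 0.
All 3 inputs are positive at the optimum. Binding constraints: metabolisable energy, calcium, the oat hulls cap.
That vertex is x1 = 0.54937, x2 = 1.5, x3 = 1.4996.
Cost = 0.74·0.54937 + 0.08·1.5 + 0.22·1.4996 = 0.85645.

$0.856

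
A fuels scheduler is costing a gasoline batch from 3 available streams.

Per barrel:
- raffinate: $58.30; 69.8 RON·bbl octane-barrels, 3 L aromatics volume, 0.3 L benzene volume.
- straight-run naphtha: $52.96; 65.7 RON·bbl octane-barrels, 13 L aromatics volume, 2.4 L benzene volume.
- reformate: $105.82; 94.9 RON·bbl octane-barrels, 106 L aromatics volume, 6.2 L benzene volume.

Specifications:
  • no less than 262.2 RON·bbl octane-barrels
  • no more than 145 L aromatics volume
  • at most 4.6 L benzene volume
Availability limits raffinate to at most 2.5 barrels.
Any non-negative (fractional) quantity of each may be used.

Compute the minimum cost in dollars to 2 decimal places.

$215.86

This is a linear program. Let x1 = barrels of raffinate, x2 = barrels of straight-run naphtha, x3 = barrels of reformate.
min 58.3x1 + 52.96x2 + 105.82x3 s.t.:
  69.8x1 + 65.7x2 + 94.9x3 ≥ 262.2   (octane-barrels)
  3x1 + 13x2 + 106x3 ≤ 145   (aromatics volume)
  0.3x1 + 2.4x2 + 6.2x3 ≤ 4.6   (benzene volume)
  x1 ≤ 2.5
  x1, x2, x3 ≥ 0.
The cheapest feasible vertex uses only raffinate, straight-run naphtha; reformate is not used. Binding constraints: octane-barrels and benzene volume.
Optimal quantities: raffinate = 2.2127 barrels, straight-run naphtha = 1.6401 barrels.
Hence cost = 58.3·2.2127 + 52.96·1.6401 = $215.8601.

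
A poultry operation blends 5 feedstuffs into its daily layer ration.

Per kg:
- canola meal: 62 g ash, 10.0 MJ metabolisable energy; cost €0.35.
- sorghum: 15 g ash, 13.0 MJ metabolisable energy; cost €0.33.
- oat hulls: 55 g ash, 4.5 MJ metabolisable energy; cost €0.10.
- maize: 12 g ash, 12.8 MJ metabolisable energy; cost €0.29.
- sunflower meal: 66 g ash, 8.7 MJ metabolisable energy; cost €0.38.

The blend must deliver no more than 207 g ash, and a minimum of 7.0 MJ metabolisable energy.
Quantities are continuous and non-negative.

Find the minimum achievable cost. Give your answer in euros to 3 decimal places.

€0.156

This is a linear program. Let x1 = kg of canola meal, x2 = kg of sorghum, x3 = kg of oat hulls, x4 = kg of maize, x5 = kg of sunflower meal.
Minimize 0.35x1 + 0.33x2 + 0.1x3 + 0.29x4 + 0.38x5 s.t.:
  62x1 + 15x2 + 55x3 + 12x4 + 66x5 ≤ 207   (ash)
  10x1 + 13x2 + 4.5x3 + 12.8x4 + 8.7x5 ≥ 7   (metabolisable energy)
  x1, x2, x3, x4, x5 ≥ 0.
The cheapest feasible vertex uses only oat hulls; canola meal, sorghum, maize, sunflower meal are not used. There the metabolisable energy constraint is tight.
Optimal quantities: oat hulls = 1.556 kg.
Hence cost = 0.1·1.556 = €0.15560.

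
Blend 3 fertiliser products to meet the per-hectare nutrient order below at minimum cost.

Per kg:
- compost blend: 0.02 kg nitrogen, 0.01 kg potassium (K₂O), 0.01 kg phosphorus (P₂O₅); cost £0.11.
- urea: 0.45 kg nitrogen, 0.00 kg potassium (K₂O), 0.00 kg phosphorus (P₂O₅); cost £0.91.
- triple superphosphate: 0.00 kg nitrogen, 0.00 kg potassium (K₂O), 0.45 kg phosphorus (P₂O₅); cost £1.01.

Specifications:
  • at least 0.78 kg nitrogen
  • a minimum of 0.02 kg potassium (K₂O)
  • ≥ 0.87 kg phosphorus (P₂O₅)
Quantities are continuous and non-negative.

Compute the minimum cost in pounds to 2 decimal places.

Set it up as a linear program. Let x1 = kg of compost blend, x2 = kg of urea, x3 = kg of triple superphosphate.
min 0.11x1 + 0.91x2 + 1.01x3 subject to:
  0.02x1 + 0.45x2 ≥ 0.78   (nitrogen)
  0.01x1 ≥ 0.02   (potassium (K₂O))
  0.01x1 + 0.45x3 ≥ 0.87   (phosphorus (P₂O₅))
  x1, x2, x3 ≥ 0.
The optimal mix uses every input. Binding constraints: nitrogen, potassium (K₂O), phosphorus (P₂O₅).
Solving gives x1 = 2, x2 = 1.644, x3 = 1.889.
Hence cost = 0.11·2 + 0.91·1.644 + 1.01·1.889 = £3.6239.

£3.62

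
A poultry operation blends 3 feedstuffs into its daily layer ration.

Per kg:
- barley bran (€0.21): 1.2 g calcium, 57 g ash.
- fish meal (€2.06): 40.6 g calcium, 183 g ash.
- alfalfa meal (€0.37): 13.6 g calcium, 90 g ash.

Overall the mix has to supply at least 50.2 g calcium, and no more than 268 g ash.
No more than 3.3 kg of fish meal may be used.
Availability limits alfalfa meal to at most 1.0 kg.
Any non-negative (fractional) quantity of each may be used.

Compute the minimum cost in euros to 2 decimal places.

€2.23

Let x1 = kg of barley bran, x2 = kg of fish meal, x3 = kg of alfalfa meal.
Minimize 0.21x1 + 2.06x2 + 0.37x3 subject to:
  1.2x1 + 40.6x2 + 13.6x3 ≥ 50.2   (calcium)
  57x1 + 183x2 + 90x3 ≤ 268   (ash)
  x2 ≤ 3.3
  x3 ≤ 1
  x1, x2, x3 ≥ 0.
The optimal basis is {fish meal, alfalfa meal}; barley bran drops out. There the calcium and the alfalfa meal cap constraints are tight.
Optimal quantities: fish meal = 0.9015 kg, alfalfa meal = 1 kg.
Objective = 2.06·0.9015 + 0.37·1 = 2.2271.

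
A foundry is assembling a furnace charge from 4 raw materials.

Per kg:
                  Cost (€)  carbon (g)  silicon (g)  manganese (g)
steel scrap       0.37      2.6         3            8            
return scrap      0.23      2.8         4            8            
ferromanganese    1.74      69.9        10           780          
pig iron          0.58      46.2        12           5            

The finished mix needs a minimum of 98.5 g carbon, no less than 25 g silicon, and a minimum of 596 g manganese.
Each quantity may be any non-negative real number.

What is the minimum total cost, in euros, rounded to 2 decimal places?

Set it up as a linear program. Let x1 = kg of steel scrap, x2 = kg of return scrap, x3 = kg of ferromanganese, x4 = kg of pig iron.
Minimize 0.37x1 + 0.23x2 + 1.74x3 + 0.58x4 s.t.:
  2.6x1 + 2.8x2 + 69.9x3 + 46.2x4 ≥ 98.5   (carbon)
  3x1 + 4x2 + 10x3 + 12x4 ≥ 25   (silicon)
  8x1 + 8x2 + 780x3 + 5x4 ≥ 596   (manganese)
  x1, x2, x3, x4 ≥ 0.
The optimal basis is {ferromanganese, pig iron}; steel scrap, return scrap drop out. The silicon and manganese requirements are met with equality.
Solving gives x3 = 0.7548, x4 = 1.454.
Objective = 1.74·0.7548 + 0.58·1.454 = 2.1567.

€2.16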